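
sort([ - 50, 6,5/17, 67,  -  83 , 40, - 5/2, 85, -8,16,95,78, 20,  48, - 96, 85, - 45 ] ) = [ - 96,-83, - 50 ,-45, - 8,  -  5/2, 5/17, 6,16, 20, 40, 48, 67, 78, 85,  85,95 ] 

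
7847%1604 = 1431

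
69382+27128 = 96510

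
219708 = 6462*34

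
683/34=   683/34= 20.09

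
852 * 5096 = 4341792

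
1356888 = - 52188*( - 26) 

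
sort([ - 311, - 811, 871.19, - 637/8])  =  [ - 811,-311, -637/8, 871.19]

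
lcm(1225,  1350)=66150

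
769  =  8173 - 7404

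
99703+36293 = 135996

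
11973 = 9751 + 2222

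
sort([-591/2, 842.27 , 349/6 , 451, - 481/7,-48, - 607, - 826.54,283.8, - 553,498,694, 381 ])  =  [ - 826.54, - 607, - 553, - 591/2, - 481/7,- 48,  349/6,283.8,  381,451, 498, 694,842.27 ] 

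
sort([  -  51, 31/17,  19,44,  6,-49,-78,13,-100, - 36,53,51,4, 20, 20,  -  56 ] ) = [  -  100,-78 , - 56,  -  51,-49, - 36,  31/17, 4, 6,  13, 19, 20, 20 , 44, 51,53 ]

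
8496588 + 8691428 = 17188016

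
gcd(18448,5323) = 1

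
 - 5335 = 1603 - 6938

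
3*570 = 1710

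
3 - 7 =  - 4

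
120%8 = 0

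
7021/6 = 7021/6= 1170.17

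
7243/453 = 7243/453 = 15.99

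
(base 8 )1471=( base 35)NK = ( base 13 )4B6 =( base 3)1010120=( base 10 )825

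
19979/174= 114+143/174 = 114.82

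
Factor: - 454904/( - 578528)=563/716 = 2^ ( - 2)*179^(-1 ) * 563^1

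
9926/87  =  9926/87 =114.09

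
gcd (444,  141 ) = 3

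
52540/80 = 2627/4 = 656.75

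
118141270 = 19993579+98147691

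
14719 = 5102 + 9617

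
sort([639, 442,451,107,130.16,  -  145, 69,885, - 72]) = [ - 145, - 72,69,107,130.16,442,451,639, 885]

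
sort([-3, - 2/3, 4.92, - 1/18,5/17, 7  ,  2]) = [ - 3, - 2/3, - 1/18, 5/17, 2, 4.92,  7] 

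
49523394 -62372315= - 12848921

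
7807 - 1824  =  5983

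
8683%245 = 108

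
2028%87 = 27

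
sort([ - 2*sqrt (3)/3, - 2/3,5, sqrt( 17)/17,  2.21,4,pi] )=[ - 2*sqrt(3)/3, - 2/3,sqrt(17 )/17 , 2.21, pi,4,5]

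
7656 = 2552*3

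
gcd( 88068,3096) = 12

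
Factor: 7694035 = 5^1*1538807^1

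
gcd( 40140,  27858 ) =6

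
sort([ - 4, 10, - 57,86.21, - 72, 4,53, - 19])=[- 72, - 57, - 19, - 4,4 , 10,53,86.21 ] 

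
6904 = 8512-1608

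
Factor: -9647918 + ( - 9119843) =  - 18767761 = - 1327^1*14143^1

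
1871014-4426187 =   -  2555173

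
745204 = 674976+70228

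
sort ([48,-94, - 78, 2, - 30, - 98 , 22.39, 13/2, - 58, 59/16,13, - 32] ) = [ - 98, - 94,-78, -58, - 32,-30, 2, 59/16,13/2,  13,22.39, 48]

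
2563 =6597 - 4034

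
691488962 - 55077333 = 636411629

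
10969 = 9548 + 1421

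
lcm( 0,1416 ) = 0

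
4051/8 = 506  +  3/8= 506.38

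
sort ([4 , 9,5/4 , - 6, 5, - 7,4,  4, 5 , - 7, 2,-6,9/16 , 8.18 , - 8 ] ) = [-8,  -  7 , - 7 , - 6, - 6, 9/16, 5/4,2,4, 4,4 , 5,5, 8.18,  9]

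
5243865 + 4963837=10207702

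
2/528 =1/264 = 0.00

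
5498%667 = 162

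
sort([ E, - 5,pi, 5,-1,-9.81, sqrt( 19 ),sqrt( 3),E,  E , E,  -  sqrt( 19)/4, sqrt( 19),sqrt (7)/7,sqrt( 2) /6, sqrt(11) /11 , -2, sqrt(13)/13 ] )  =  [ - 9.81 , - 5, - 2, - sqrt(19 ) /4 ,-1, sqrt( 2)/6 , sqrt (13)/13 , sqrt( 11)/11,sqrt( 7)/7 , sqrt( 3 ), E , E, E , E,pi, sqrt( 19 ) , sqrt( 19 ), 5 ] 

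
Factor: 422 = 2^1*211^1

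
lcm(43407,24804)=173628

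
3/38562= 1/12854 = 0.00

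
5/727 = 5/727=0.01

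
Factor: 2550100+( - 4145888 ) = -1595788 = -2^2*223^1*1789^1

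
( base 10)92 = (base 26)3e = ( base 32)2S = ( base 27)3B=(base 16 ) 5C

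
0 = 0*2563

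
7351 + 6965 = 14316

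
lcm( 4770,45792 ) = 228960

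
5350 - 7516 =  - 2166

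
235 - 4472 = -4237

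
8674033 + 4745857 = 13419890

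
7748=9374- 1626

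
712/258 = 2 + 98/129 = 2.76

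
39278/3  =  13092 + 2/3  =  13092.67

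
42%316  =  42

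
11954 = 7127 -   -  4827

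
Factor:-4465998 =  - 2^1*3^2*227^1*1093^1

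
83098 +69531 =152629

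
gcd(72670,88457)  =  1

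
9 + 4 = 13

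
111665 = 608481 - 496816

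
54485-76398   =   - 21913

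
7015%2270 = 205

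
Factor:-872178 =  - 2^1*3^1 * 61^1 * 2383^1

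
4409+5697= 10106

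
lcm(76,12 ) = 228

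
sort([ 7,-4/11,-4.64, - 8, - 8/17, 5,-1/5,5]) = [ - 8,-4.64, - 8/17 , - 4/11, - 1/5, 5, 5,7 ] 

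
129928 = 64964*2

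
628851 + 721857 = 1350708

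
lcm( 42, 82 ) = 1722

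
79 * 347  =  27413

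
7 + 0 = 7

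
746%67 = 9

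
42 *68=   2856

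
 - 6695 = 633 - 7328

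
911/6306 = 911/6306  =  0.14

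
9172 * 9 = 82548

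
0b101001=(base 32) 19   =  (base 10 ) 41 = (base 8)51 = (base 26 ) 1F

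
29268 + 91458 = 120726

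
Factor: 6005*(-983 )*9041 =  - 5^1*983^1*1201^1 * 9041^1 = -53368254515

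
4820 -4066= 754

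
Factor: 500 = 2^2*5^3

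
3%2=1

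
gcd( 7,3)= 1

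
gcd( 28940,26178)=2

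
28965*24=695160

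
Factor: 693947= 359^1* 1933^1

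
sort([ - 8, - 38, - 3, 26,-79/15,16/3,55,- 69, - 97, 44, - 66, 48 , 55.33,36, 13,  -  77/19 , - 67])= [ - 97, - 69, - 67,-66, - 38, - 8, - 79/15, - 77/19, - 3, 16/3,  13, 26,36,44,48, 55 , 55.33]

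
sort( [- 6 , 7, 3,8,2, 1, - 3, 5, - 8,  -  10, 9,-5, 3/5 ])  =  [-10, - 8,-6,- 5, - 3,  3/5, 1, 2, 3,5, 7,8, 9 ]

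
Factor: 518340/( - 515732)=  - 3^1*5^1*7^( - 1 ) * 53^1* 113^( - 1) =-795/791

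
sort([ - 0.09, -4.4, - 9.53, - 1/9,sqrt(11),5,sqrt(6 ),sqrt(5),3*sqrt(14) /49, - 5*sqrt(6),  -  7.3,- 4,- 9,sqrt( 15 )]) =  [-5*sqrt(6), - 9.53, - 9, - 7.3, - 4.4, -4,  -  1/9, - 0.09,  3*sqrt(14)/49,sqrt ( 5),sqrt(6 ),sqrt(11 ),sqrt(15),5 ] 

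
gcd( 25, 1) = 1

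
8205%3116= 1973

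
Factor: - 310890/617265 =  - 2^1*3^(-1 ) * 11^( - 1 )*29^(-1 )*241^1 = -  482/957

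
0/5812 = 0 = 0.00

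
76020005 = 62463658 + 13556347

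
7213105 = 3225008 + 3988097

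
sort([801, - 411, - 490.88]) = [  -  490.88, - 411,801 ]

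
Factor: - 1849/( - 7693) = 7^( - 2 )*43^2*157^( - 1 ) 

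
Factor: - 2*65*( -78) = 2^2*3^1*5^1*13^2 = 10140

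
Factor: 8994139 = 7^1*11^1*17^1*6871^1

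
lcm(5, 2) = 10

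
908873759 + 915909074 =1824782833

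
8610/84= 205/2 = 102.50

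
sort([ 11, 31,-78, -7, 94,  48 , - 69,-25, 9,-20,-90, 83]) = [-90, -78, - 69,- 25,  -  20,- 7, 9 , 11, 31 , 48, 83,94]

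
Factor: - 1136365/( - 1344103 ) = 5^1 * 17^1 *29^1 *41^( -1) * 461^1 * 32783^ ( - 1)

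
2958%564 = 138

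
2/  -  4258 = -1/2129 = - 0.00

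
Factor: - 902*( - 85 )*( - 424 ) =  - 2^4 *5^1 * 11^1*17^1*41^1*53^1 = - 32508080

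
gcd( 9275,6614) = 1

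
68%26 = 16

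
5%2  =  1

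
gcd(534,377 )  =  1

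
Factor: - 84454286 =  - 2^1*7^1*313^1*19273^1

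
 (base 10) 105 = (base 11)96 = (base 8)151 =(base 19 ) 5A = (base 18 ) 5f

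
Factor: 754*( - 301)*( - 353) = 80114762 = 2^1*7^1*13^1*29^1*43^1*353^1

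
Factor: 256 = 2^8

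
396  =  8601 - 8205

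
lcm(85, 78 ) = 6630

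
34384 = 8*4298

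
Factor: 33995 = 5^1*13^1*523^1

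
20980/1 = 20980 = 20980.00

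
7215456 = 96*75161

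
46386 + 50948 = 97334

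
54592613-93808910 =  - 39216297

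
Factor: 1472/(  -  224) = -46/7 = - 2^1*7^(  -  1 )*23^1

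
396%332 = 64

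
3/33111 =1/11037 = 0.00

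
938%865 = 73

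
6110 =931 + 5179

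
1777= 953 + 824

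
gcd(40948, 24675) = 1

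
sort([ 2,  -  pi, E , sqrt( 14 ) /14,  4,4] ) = [ - pi, sqrt( 14 )/14, 2, E, 4,4] 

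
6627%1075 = 177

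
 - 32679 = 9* ( - 3631)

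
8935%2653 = 976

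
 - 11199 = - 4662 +-6537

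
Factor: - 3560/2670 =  - 4/3 = -2^2*3^ ( - 1)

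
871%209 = 35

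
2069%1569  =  500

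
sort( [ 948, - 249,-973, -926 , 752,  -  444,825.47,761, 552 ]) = [ - 973, - 926,-444, - 249,552,752 , 761,825.47  ,  948 ]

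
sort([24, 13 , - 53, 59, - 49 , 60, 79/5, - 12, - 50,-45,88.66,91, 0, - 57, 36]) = [  -  57, - 53  , - 50 , - 49, -45 , - 12, 0 , 13,79/5,24, 36, 59, 60,88.66, 91] 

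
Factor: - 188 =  - 2^2* 47^1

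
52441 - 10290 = 42151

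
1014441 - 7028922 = -6014481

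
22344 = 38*588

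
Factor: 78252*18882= 2^3*3^3*1049^1*6521^1  =  1477554264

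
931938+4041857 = 4973795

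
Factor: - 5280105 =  - 3^1*5^1*352007^1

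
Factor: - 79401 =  - 3^1*7^1*19^1*199^1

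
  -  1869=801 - 2670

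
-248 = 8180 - 8428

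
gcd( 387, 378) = 9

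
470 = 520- 50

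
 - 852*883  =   - 752316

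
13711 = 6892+6819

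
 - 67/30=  - 67/30 = - 2.23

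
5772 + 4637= 10409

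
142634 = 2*71317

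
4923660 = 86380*57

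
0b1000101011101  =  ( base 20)b25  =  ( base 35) 3M0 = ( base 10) 4445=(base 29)588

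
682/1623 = 682/1623=0.42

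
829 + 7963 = 8792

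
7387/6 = 7387/6 = 1231.17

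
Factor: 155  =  5^1* 31^1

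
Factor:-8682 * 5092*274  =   - 2^4* 3^1*19^1 * 67^1*137^1*1447^1 = - 12113195856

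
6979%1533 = 847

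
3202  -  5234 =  - 2032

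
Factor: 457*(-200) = -2^3*5^2*457^1=- 91400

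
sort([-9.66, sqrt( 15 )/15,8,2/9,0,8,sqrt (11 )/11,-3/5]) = [ - 9.66,  -  3/5, 0, 2/9,sqrt( 15)/15, sqrt( 11 ) /11,8, 8 ]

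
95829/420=228 +23/140 =228.16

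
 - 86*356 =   -  30616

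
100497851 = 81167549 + 19330302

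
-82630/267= -310+140/267=- 309.48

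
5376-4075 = 1301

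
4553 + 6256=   10809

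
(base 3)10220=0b1101001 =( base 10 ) 105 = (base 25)45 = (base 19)5A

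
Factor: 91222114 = 2^1*73^1*624809^1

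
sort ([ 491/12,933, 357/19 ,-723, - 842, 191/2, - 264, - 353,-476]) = [ -842, - 723, - 476,-353,  -  264, 357/19,491/12,191/2,  933] 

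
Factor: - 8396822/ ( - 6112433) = 2^1*7^1*31567^1*321707^(-1 )=441938/321707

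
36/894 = 6/149 = 0.04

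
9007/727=9007/727=12.39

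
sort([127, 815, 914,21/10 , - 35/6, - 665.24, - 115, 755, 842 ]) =[ - 665.24,  -  115,-35/6, 21/10,127, 755, 815, 842, 914]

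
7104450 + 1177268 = 8281718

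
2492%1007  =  478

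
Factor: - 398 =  - 2^1*199^1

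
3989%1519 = 951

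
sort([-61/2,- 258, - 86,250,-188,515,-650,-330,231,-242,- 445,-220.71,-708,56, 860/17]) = [ - 708,-650,-445,  -  330,-258,- 242, - 220.71, - 188, - 86 ,-61/2,  860/17,56,231,250, 515 ] 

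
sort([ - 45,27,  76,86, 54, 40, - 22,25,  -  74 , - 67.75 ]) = [-74,-67.75,- 45, - 22 , 25,27, 40,54, 76,86 ] 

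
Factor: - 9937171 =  - 19^1*43^1*12163^1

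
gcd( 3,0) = 3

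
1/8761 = 1/8761 = 0.00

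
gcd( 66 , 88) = 22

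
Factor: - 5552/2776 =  - 2= - 2^1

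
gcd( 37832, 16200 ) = 8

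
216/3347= 216/3347= 0.06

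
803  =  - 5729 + 6532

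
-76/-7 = 76/7 =10.86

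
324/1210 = 162/605 = 0.27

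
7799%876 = 791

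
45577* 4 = 182308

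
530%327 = 203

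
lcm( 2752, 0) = 0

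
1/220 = 1/220 = 0.00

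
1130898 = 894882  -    -  236016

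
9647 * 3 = 28941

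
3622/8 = 1811/4 =452.75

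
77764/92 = 19441/23 = 845.26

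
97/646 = 97/646  =  0.15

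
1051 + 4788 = 5839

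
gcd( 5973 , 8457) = 3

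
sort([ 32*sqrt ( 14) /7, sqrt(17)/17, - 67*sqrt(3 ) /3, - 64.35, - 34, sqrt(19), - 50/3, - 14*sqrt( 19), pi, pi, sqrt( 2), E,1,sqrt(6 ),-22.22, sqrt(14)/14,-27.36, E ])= [ - 64.35, - 14*sqrt(19), - 67*sqrt( 3 )/3,-34, - 27.36,-22.22, -50/3, sqrt( 17) /17, sqrt( 14)/14, 1, sqrt( 2),sqrt( 6),E, E, pi , pi, sqrt( 19), 32*sqrt(14 )/7]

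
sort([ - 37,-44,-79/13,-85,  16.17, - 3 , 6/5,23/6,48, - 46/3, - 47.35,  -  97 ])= [ - 97,-85, - 47.35,-44, - 37, - 46/3, - 79/13, - 3, 6/5, 23/6,16.17 , 48]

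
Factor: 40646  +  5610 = 2^4*7^2*59^1 = 46256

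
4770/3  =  1590 = 1590.00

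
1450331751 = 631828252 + 818503499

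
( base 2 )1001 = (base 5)14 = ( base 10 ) 9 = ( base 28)9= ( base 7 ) 12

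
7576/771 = 7576/771  =  9.83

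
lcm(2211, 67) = 2211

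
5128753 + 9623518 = 14752271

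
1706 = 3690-1984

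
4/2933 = 4/2933 = 0.00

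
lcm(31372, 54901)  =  219604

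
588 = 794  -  206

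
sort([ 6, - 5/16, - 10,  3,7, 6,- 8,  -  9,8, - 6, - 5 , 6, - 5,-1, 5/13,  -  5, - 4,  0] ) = [ - 10,-9, - 8, - 6,  -  5,-5, - 5, -4, - 1,  -  5/16,0 , 5/13, 3,6, 6,6, 7,8 ]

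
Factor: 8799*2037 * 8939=160218729657 = 3^2* 7^3 * 97^1*419^1*1277^1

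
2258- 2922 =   -  664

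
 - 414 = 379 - 793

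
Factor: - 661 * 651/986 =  - 2^ ( - 1)*3^1*7^1*17^( - 1)*29^( - 1 )* 31^1* 661^1 = - 430311/986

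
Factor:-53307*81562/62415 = -2^1*5^( - 1 )*13^1*19^(-1 )*73^( - 1)*3137^1*5923^1 = - 483091726/6935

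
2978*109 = 324602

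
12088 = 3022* 4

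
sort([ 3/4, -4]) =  [ - 4, 3/4]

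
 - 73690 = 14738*( - 5 )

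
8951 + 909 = 9860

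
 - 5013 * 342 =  - 1714446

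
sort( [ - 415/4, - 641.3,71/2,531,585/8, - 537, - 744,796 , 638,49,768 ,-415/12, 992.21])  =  [ - 744, - 641.3, - 537, - 415/4, - 415/12,71/2,49,585/8, 531 , 638,768 , 796, 992.21 ]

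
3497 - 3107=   390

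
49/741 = 49/741 = 0.07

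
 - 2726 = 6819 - 9545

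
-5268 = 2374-7642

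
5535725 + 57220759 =62756484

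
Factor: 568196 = 2^2*142049^1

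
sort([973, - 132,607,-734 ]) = [ - 734, - 132, 607,973 ]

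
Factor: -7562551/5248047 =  - 3^( - 1 )*7^( - 2)*1879^( - 1)* 398029^1  =  - 398029/276213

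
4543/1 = 4543  =  4543.00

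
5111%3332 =1779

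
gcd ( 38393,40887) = 1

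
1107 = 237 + 870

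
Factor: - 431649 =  - 3^4 * 73^2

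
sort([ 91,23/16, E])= [ 23/16, E, 91 ] 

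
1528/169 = 9 + 7/169 = 9.04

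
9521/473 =9521/473 =20.13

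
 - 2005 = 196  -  2201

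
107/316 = 107/316=   0.34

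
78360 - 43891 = 34469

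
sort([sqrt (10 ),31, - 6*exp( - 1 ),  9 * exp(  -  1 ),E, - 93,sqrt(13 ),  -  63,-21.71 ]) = [ -93 , - 63, - 21.71, - 6*exp(-1), E,sqrt( 10), 9*exp(- 1 ), sqrt( 13 ),  31 ] 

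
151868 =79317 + 72551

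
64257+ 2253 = 66510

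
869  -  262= 607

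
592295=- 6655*( - 89)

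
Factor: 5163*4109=21214767 =3^1*7^1*587^1 * 1721^1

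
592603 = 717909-125306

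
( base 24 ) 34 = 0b1001100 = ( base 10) 76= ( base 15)51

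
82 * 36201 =2968482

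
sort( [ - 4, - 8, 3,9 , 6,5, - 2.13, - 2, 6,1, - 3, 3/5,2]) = [ - 8, - 4,- 3, - 2.13 , - 2,3/5, 1, 2 , 3, 5, 6,6,  9 ]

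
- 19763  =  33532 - 53295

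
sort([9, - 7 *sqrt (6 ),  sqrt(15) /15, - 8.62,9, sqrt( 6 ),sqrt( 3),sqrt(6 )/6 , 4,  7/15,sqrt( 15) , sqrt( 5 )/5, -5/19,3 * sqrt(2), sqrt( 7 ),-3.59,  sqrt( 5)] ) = [ - 7*sqrt(6), - 8.62, - 3.59, - 5/19,sqrt(15)/15,sqrt( 6 )/6,sqrt( 5 )/5,7/15,sqrt( 3 ), sqrt( 5 ),sqrt ( 6),sqrt(7 ),sqrt (15 ),  4, 3* sqrt (2) , 9,9] 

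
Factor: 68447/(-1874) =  - 2^(-1) * 937^ ( - 1)*68447^1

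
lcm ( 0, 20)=0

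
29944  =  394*76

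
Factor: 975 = 3^1*5^2 * 13^1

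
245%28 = 21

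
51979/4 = 12994 + 3/4 = 12994.75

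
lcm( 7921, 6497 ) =578233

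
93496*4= 373984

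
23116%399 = 373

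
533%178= 177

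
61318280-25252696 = 36065584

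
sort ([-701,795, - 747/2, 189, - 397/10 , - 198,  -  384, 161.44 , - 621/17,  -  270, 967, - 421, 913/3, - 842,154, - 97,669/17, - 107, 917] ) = [  -  842, - 701, - 421 ,  -  384, - 747/2, - 270, - 198, - 107, - 97,- 397/10, - 621/17, 669/17,154, 161.44,189, 913/3 , 795, 917,967 ] 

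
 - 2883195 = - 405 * 7119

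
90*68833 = 6194970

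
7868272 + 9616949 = 17485221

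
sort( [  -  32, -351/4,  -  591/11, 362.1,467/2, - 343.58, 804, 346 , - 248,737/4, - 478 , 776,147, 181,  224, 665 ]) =[ - 478, - 343.58, - 248  , - 351/4, - 591/11,-32, 147, 181, 737/4, 224,467/2,  346, 362.1,665,  776,804] 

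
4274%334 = 266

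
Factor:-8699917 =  -8699917^1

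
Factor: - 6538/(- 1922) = 3269/961 = 7^1*31^(-2)*467^1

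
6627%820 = 67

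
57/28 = 57/28 = 2.04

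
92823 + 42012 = 134835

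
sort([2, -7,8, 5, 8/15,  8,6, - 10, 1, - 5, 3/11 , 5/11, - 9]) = [ - 10,-9,-7,-5, 3/11,  5/11, 8/15, 1, 2, 5, 6 , 8, 8]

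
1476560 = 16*92285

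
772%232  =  76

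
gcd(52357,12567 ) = 1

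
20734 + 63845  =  84579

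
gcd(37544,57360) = 8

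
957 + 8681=9638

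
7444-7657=-213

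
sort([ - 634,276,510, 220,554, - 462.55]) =[-634, - 462.55,220,276,510, 554]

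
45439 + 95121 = 140560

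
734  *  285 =209190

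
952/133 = 7 + 3/19 =7.16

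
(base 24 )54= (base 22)5e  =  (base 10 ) 124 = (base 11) 103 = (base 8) 174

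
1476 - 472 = 1004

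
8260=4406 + 3854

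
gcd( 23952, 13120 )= 16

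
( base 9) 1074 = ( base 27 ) 12d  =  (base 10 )796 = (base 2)1100011100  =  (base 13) 493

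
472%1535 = 472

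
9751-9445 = 306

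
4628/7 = 661+1/7 = 661.14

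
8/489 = 8/489 = 0.02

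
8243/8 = 1030  +  3/8 = 1030.38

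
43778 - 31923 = 11855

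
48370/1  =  48370  =  48370.00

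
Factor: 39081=3^1*7^1*1861^1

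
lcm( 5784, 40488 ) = 40488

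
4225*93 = 392925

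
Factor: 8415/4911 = 2805/1637 =3^1*5^1*11^1*17^1*1637^ (-1 ) 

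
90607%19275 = 13507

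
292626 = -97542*( - 3)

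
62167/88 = 706 + 39/88= 706.44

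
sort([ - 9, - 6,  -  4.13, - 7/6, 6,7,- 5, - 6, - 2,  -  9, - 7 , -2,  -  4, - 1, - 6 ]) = [ - 9, - 9, - 7, - 6 ,  -  6, - 6,-5, - 4.13, - 4, - 2, - 2,-7/6, - 1, 6, 7]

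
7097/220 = 32 + 57/220 = 32.26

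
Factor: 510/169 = 2^1*3^1*5^1* 13^( - 2 )*17^1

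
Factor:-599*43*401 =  - 10328557=- 43^1*401^1 * 599^1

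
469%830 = 469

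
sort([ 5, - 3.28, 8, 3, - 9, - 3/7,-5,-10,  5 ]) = [ - 10, - 9,-5, - 3.28, - 3/7, 3, 5, 5, 8]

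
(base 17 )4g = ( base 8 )124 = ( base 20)44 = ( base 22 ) 3I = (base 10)84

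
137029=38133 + 98896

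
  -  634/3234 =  - 1 + 1300/1617 =-0.20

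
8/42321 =8/42321 = 0.00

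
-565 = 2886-3451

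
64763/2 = 32381 + 1/2 =32381.50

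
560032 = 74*7568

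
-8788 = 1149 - 9937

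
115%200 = 115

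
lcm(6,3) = 6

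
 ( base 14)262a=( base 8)15056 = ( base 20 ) GF2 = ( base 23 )CF9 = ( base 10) 6702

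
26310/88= 298+ 43/44 = 298.98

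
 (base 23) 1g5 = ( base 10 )902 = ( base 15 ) 402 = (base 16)386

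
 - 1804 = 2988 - 4792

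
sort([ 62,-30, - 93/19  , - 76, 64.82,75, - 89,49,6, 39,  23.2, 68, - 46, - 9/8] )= [-89, - 76, -46 ,-30 , - 93/19, - 9/8,  6 , 23.2 , 39,49, 62,  64.82, 68, 75]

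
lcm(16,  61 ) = 976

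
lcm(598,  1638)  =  37674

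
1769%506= 251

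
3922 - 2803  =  1119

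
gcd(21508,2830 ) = 566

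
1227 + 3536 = 4763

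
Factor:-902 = - 2^1 * 11^1*41^1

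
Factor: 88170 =2^1*3^1 *5^1*2939^1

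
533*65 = 34645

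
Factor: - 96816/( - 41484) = 2^2 * 2017^1*3457^( - 1) = 8068/3457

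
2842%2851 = 2842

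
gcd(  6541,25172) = 31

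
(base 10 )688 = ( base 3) 221111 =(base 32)LG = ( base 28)OG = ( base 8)1260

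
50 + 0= 50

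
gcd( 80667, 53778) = 26889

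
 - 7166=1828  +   - 8994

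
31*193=5983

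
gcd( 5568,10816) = 64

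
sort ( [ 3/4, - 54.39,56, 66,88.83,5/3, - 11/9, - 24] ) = [-54.39 ,  -  24, - 11/9,  3/4, 5/3, 56,66,88.83 ]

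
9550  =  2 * 4775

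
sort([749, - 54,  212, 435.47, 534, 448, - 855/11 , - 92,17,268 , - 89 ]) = [ - 92, - 89,-855/11, - 54 , 17,  212, 268, 435.47, 448, 534, 749]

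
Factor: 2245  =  5^1*449^1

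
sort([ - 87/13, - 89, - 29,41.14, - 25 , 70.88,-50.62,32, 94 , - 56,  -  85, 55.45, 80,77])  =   [ - 89, - 85,  -  56,  -  50.62, - 29, - 25,  -  87/13, 32,41.14, 55.45, 70.88, 77, 80,94]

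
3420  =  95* 36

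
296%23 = 20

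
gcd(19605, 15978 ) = 3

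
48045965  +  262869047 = 310915012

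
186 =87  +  99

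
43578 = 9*4842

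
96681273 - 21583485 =75097788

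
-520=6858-7378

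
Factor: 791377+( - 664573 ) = 2^2 * 3^1*10567^1 = 126804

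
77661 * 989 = 76806729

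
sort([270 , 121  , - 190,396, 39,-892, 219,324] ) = [ - 892, - 190, 39, 121,219,270, 324, 396 ] 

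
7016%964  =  268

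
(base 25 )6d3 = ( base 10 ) 4078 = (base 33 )3OJ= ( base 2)111111101110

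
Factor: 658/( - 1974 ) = -3^( - 1 ) = - 1/3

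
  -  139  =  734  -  873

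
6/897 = 2/299 = 0.01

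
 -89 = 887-976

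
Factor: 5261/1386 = 2^(  -  1 )*3^(-2)*7^(  -  1)  *  11^(-1)*5261^1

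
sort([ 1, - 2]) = [ - 2,1]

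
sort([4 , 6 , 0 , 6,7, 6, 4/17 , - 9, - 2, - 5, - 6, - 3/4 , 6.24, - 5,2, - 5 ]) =[ - 9, - 6 ,-5, - 5, - 5,  -  2, - 3/4, 0,4/17, 2,4,6,6 , 6,6.24 , 7 ]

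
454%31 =20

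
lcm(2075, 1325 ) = 109975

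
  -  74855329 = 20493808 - 95349137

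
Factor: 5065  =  5^1*1013^1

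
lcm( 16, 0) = 0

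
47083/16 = 47083/16 =2942.69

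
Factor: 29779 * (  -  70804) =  - 2^2*31^1*97^1*307^1*571^1 = -2108472316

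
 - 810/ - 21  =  38+4/7 = 38.57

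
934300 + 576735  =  1511035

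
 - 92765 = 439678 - 532443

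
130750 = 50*2615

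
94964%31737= 31490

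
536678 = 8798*61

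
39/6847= 39/6847= 0.01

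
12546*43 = 539478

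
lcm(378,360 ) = 7560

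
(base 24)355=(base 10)1853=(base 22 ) 3I5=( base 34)1kh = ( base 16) 73d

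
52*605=31460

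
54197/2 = 54197/2 = 27098.50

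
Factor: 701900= 2^2*5^2*7019^1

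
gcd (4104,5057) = 1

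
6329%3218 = 3111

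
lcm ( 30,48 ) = 240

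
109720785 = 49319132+60401653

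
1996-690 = 1306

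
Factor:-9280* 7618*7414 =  - 2^8*5^1*11^1* 13^1 *29^1*293^1 * 337^1   =  - 524133026560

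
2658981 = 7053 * 377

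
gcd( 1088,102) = 34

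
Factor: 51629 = 17^1* 3037^1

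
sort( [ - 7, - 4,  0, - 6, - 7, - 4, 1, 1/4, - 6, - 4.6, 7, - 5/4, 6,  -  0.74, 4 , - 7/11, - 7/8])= [ - 7, - 7, - 6, -6, - 4.6, - 4, - 4,-5/4,-7/8,-0.74, - 7/11, 0,1/4, 1, 4, 6,7] 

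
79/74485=79/74485 = 0.00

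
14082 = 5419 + 8663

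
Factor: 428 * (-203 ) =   -  86884 = - 2^2 * 7^1*29^1 * 107^1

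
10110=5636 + 4474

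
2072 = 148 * 14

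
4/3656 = 1/914 = 0.00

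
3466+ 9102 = 12568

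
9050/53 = 9050/53 = 170.75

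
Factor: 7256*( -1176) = - 8533056 = - 2^6*3^1*7^2 * 907^1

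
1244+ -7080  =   - 5836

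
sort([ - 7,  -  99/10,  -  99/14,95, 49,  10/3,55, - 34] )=[-34, - 99/10, - 99/14,-7,10/3,49, 55,95]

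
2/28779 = 2/28779 = 0.00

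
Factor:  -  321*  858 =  - 2^1*3^2*11^1* 13^1*107^1=-275418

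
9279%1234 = 641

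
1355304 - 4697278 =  - 3341974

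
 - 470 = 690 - 1160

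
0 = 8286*0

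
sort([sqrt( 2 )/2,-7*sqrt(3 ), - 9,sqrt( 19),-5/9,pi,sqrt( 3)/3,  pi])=[ - 7*sqrt(3) , - 9,-5/9, sqrt( 3 )/3, sqrt(2 ) /2,pi,pi,sqrt(19)]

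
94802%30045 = 4667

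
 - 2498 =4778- 7276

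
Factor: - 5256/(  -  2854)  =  2628/1427 = 2^2 * 3^2*73^1 * 1427^( - 1) 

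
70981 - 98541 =  -  27560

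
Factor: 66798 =2^1*3^3*1237^1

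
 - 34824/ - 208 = 167 + 11/26 = 167.42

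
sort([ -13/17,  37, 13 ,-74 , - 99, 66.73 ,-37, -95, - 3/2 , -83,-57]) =[ - 99, - 95, - 83,  -  74,-57,- 37,-3/2, - 13/17, 13, 37, 66.73]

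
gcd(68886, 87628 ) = 2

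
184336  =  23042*8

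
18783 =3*6261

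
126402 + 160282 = 286684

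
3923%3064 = 859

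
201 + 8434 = 8635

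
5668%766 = 306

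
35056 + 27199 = 62255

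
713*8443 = 6019859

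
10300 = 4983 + 5317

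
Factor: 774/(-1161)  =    -  2/3 = - 2^1*3^(- 1)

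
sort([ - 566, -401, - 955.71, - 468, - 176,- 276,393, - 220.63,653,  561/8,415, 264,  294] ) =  [ - 955.71, -566, - 468, -401, - 276, - 220.63,-176, 561/8, 264,294,393,415,  653]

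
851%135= 41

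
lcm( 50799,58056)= 406392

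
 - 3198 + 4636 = 1438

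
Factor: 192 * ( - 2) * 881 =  - 338304 = - 2^7* 3^1*881^1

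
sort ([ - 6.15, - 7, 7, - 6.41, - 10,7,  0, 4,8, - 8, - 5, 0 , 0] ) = [ - 10, - 8, - 7,-6.41, - 6.15  , - 5,0,0,  0  ,  4, 7,7, 8 ]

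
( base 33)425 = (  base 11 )3365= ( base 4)1011023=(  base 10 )4427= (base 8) 10513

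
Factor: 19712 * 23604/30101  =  465282048/30101 = 2^10*3^1*7^2* 11^1*31^( - 1 )*281^1*971^(-1 )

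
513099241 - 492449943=20649298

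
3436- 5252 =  - 1816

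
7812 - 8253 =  - 441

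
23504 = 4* 5876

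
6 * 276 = 1656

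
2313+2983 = 5296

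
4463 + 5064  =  9527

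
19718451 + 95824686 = 115543137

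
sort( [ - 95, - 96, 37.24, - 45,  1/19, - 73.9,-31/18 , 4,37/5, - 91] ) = [-96, - 95, - 91, - 73.9 , - 45, - 31/18 , 1/19, 4, 37/5,37.24 ] 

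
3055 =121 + 2934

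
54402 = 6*9067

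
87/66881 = 87/66881 = 0.00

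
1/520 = 1/520 = 0.00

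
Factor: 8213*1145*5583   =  3^1 * 5^1*43^1*191^1*229^1 * 1861^1 = 52501889955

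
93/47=93/47=1.98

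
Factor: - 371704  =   - 2^3*97^1*479^1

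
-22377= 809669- 832046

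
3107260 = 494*6290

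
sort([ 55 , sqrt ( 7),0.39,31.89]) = [ 0.39,sqrt(7), 31.89,55] 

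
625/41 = 625/41 = 15.24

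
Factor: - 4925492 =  - 2^2*11^1* 13^1 * 79^1*109^1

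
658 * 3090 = 2033220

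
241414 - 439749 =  - 198335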